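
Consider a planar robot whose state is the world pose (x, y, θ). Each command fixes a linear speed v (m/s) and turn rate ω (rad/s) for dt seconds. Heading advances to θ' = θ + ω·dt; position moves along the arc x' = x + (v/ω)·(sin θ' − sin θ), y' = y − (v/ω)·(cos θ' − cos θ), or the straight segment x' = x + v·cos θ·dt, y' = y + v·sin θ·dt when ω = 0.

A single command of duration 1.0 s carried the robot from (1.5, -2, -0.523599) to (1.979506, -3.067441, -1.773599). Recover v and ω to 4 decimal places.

v = 1.2500, ω = -1.2500

Δθ = -1.773599 − -0.523599 = -1.250000
ω = Δθ/dt = -1.250000/1.0 = -1.2500
R = −Δy/(cos θ' − cos θ) = -1.0000
v = R·ω = -1.0000·-1.2500 = 1.2500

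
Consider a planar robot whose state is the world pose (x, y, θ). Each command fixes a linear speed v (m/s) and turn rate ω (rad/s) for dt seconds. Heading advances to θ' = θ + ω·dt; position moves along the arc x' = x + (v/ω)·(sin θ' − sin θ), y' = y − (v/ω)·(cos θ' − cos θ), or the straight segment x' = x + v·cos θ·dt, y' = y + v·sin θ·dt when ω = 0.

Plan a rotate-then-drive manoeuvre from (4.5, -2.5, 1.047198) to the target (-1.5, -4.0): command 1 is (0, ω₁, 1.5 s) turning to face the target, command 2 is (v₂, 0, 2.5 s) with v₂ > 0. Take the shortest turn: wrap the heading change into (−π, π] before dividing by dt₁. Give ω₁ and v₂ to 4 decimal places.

ω₁ = 1.5596, v₂ = 2.4739

heading to target = atan2(-4−-2.5, -1.5−4.5) = -2.8966
Δθ = wrap(-2.8966 − 1.0472) = 2.3394; ω₁ = Δθ/dt₁ = 1.5596
distance = √((-1.5−4.5)² + (-4−-2.5)²) = 6.1847; v₂ = distance/dt₂ = 2.4739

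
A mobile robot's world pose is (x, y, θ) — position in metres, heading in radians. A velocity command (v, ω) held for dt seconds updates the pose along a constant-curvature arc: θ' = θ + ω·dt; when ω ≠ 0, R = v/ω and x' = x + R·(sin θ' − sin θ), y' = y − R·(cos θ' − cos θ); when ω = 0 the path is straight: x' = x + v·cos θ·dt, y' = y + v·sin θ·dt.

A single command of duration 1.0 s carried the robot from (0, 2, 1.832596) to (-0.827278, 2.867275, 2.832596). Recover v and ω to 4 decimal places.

v = 1.2500, ω = 1.0000

Δθ = 2.832596 − 1.832596 = 1.000000
ω = Δθ/dt = 1.000000/1.0 = 1.0000
R = −Δy/(cos θ' − cos θ) = 1.2500
v = R·ω = 1.2500·1.0000 = 1.2500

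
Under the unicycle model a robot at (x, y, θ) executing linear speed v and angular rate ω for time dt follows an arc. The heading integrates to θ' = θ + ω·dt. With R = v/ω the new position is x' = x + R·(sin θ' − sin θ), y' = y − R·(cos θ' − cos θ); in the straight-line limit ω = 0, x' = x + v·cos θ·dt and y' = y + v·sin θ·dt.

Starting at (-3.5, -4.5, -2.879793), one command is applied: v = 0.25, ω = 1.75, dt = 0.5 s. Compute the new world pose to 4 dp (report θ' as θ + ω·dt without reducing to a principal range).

(-3.5926, -4.5779, -2.0048)

θ' = -2.8798 + 1.75·0.5 = -2.0048
R = v/ω = 0.25/1.75 = 0.1429
x' = -3.5 + 0.1429·(sin -2.0048 − sin -2.8798) = -3.5926
y' = -4.5 − 0.1429·(cos -2.0048 − cos -2.8798) = -4.5779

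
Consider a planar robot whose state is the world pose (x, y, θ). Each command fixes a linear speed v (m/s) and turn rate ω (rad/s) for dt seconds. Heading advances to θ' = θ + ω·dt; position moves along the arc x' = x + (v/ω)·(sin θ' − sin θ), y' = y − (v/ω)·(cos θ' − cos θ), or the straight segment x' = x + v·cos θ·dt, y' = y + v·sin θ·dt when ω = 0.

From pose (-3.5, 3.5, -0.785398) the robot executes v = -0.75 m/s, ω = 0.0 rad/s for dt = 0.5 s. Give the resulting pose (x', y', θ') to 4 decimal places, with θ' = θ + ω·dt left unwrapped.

(-3.7652, 3.7652, -0.7854)

θ' = -0.7854 + 0.0·0.5 = -0.7854
ω = 0 → straight: x' = -3.5 + -0.75·cos(-0.7854)·0.5 = -3.7652
y' = 3.5 + -0.75·sin(-0.7854)·0.5 = 3.7652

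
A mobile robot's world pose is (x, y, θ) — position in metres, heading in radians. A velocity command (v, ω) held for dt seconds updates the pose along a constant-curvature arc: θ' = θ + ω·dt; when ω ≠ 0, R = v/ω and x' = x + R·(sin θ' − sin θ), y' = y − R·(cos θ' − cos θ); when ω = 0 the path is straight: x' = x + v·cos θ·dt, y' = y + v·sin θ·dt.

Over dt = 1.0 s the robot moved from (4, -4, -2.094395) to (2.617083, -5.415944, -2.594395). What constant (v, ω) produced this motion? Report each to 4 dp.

v = 2.0000, ω = -0.5000

Δθ = -2.594395 − -2.094395 = -0.500000
ω = Δθ/dt = -0.500000/1.0 = -0.5000
R = −Δy/(cos θ' − cos θ) = -4.0000
v = R·ω = -4.0000·-0.5000 = 2.0000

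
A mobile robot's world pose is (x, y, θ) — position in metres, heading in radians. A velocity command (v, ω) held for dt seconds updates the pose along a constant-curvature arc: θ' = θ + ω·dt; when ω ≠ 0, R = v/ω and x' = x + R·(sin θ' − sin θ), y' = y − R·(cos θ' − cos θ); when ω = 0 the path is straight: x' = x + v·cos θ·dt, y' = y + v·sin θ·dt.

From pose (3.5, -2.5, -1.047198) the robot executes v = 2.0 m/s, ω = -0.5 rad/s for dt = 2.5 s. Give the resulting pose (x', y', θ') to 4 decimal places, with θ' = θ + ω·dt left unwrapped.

θ' = -1.0472 + -0.5·2.5 = -2.2972
R = v/ω = 2.0/-0.5 = -4.0000
x' = 3.5 + -4.0000·(sin -2.2972 − sin -1.0472) = 3.0262
y' = -2.5 − -4.0000·(cos -2.2972 − cos -1.0472) = -7.1567

(3.0262, -7.1567, -2.2972)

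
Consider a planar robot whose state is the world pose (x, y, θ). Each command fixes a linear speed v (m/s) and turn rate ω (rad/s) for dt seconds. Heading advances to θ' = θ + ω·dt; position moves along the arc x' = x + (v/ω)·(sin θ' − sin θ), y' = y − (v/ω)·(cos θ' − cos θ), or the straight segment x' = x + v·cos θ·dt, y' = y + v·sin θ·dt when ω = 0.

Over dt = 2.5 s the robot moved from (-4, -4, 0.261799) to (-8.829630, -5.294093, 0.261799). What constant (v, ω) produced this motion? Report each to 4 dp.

Δθ = 0.261799 − 0.261799 = 0.000000
ω = Δθ/dt = 0.000000/2.5 = 0.0000
ω = 0 → v = (Δx·cos θ + Δy·sin θ)/dt = -2.0000

v = -2.0000, ω = 0.0000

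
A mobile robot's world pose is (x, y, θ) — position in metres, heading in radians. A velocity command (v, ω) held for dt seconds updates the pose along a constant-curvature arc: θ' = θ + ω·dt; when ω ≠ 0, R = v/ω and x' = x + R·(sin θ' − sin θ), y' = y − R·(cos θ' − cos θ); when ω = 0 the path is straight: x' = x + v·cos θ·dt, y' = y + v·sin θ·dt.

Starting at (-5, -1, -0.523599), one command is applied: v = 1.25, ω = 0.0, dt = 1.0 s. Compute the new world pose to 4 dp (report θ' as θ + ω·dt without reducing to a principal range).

(-3.9175, -1.6250, -0.5236)

θ' = -0.5236 + 0.0·1.0 = -0.5236
ω = 0 → straight: x' = -5 + 1.25·cos(-0.5236)·1.0 = -3.9175
y' = -1 + 1.25·sin(-0.5236)·1.0 = -1.6250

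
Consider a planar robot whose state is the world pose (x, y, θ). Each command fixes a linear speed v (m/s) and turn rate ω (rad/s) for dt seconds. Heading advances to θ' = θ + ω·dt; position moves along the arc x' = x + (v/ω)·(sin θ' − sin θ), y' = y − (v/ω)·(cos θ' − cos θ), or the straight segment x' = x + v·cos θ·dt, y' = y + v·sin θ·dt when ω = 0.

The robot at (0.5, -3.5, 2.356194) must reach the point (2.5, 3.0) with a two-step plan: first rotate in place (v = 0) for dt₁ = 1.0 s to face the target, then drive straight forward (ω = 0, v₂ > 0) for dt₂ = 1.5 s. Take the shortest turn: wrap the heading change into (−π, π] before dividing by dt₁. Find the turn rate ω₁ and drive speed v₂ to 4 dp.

ω₁ = -1.0839, v₂ = 4.5338

heading to target = atan2(3−-3.5, 2.5−0.5) = 1.2723
Δθ = wrap(1.2723 − 2.3562) = -1.0839; ω₁ = Δθ/dt₁ = -1.0839
distance = √((2.5−0.5)² + (3−-3.5)²) = 6.8007; v₂ = distance/dt₂ = 4.5338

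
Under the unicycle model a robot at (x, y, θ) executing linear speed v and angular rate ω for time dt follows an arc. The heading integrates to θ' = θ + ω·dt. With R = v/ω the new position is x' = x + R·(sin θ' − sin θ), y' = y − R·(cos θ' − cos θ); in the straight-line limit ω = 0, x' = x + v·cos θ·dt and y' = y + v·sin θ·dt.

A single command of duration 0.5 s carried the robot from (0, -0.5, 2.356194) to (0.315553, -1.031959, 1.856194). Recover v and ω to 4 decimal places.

Δθ = 1.856194 − 2.356194 = -0.500000
ω = Δθ/dt = -0.500000/0.5 = -1.0000
R = −Δy/(cos θ' − cos θ) = 1.2500
v = R·ω = 1.2500·-1.0000 = -1.2500

v = -1.2500, ω = -1.0000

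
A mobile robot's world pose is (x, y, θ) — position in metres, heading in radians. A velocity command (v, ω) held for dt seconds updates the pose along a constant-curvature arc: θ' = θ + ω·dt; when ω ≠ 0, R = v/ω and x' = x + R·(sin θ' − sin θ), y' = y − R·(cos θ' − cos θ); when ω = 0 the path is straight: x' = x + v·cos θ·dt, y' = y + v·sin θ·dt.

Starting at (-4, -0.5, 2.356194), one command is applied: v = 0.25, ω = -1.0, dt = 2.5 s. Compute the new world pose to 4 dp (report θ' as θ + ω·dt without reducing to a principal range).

θ' = 2.3562 + -1.0·2.5 = -0.1438
R = v/ω = 0.25/-1.0 = -0.2500
x' = -4 + -0.2500·(sin -0.1438 − sin 2.3562) = -3.7874
y' = -0.5 − -0.2500·(cos -0.1438 − cos 2.3562) = -0.0758

(-3.7874, -0.0758, -0.1438)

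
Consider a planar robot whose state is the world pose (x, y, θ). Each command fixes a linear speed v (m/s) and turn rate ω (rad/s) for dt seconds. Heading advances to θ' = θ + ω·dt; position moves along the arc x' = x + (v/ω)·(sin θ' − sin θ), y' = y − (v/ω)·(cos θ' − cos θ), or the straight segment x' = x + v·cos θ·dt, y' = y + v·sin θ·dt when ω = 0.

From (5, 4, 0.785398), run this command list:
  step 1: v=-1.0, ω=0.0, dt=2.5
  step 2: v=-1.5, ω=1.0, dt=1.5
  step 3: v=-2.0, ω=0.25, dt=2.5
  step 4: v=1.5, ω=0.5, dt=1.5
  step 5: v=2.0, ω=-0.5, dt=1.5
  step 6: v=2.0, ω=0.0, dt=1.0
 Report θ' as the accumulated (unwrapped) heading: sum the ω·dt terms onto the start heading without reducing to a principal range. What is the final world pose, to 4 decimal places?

step 1: θ'=0.7854 (straight) → pose (3.2322, 2.2322, 0.7854)
step 2: θ'=2.2854 (R=-1.5000) → pose (3.1599, 0.1886, 2.2854)
step 3: θ'=2.9104 (R=-8.0000) → pose (7.3696, -2.3560, 2.9104)
step 4: θ'=3.6604 (R=3.0000) → pose (5.1946, -2.6710, 3.6604)
step 5: θ'=2.9104 (R=-4.0000) → pose (2.2947, -3.0909, 2.9104)
step 6: θ'=2.9104 (straight) → pose (0.3479, -2.6326, 2.9104)

(0.3479, -2.6326, 2.9104)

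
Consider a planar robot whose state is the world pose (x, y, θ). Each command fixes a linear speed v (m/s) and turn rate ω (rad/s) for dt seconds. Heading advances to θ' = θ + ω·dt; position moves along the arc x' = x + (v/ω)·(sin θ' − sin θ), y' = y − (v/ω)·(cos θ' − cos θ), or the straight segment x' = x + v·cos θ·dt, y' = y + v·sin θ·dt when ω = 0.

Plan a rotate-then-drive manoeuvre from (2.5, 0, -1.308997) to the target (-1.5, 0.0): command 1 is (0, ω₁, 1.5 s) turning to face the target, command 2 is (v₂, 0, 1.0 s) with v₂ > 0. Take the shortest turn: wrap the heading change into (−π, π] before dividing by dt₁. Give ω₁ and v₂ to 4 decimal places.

ω₁ = -1.2217, v₂ = 4.0000

heading to target = atan2(0−0, -1.5−2.5) = 3.1416
Δθ = wrap(3.1416 − -1.3090) = -1.8326; ω₁ = Δθ/dt₁ = -1.2217
distance = √((-1.5−2.5)² + (0−0)²) = 4.0000; v₂ = distance/dt₂ = 4.0000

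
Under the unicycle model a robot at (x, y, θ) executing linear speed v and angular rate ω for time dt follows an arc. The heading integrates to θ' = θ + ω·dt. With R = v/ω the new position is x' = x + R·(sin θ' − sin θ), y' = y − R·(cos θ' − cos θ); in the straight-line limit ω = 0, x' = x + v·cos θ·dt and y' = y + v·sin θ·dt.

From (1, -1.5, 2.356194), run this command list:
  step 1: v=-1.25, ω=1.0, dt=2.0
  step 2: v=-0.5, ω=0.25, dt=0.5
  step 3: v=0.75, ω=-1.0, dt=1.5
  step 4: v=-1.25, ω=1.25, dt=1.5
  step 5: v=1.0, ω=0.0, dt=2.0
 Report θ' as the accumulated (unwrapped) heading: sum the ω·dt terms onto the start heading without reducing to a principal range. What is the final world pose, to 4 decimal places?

(3.7139, -2.2303, 4.8562)

step 1: θ'=4.3562 (R=-1.2500) → pose (3.0554, -1.0520, 4.3562)
step 2: θ'=4.4812 (R=-2.0000) → pose (3.1277, -0.8129, 4.4812)
step 3: θ'=2.9812 (R=-0.7500) → pose (2.2779, -1.3814, 2.9812)
step 4: θ'=4.8562 (R=-1.0000) → pose (3.4273, -0.2509, 4.8562)
step 5: θ'=4.8562 (straight) → pose (3.7139, -2.2303, 4.8562)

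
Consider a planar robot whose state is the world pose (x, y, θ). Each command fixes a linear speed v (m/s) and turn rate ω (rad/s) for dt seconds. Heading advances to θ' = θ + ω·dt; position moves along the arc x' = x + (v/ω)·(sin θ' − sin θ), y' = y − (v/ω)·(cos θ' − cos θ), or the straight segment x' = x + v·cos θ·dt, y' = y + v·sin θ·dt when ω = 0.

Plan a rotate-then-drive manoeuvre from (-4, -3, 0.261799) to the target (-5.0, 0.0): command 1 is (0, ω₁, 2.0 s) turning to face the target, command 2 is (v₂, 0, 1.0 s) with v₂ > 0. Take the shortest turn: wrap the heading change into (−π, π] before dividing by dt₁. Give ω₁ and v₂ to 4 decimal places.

heading to target = atan2(0−-3, -5−-4) = 1.8925
Δθ = wrap(1.8925 − 0.2618) = 1.6307; ω₁ = Δθ/dt₁ = 0.8154
distance = √((-5−-4)² + (0−-3)²) = 3.1623; v₂ = distance/dt₂ = 3.1623

ω₁ = 0.8154, v₂ = 3.1623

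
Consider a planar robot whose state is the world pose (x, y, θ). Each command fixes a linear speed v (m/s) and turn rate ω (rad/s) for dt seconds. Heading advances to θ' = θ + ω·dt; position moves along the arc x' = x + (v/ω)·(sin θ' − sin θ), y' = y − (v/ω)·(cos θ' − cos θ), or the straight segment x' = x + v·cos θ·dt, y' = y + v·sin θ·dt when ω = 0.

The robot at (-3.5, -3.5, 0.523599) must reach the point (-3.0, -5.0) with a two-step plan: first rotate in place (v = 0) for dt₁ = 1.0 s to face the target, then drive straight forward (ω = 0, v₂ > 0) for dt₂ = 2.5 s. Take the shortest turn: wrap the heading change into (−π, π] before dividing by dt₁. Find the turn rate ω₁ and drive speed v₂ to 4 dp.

heading to target = atan2(-5−-3.5, -3−-3.5) = -1.2490
Δθ = wrap(-1.2490 − 0.5236) = -1.7726; ω₁ = Δθ/dt₁ = -1.7726
distance = √((-3−-3.5)² + (-5−-3.5)²) = 1.5811; v₂ = distance/dt₂ = 0.6325

ω₁ = -1.7726, v₂ = 0.6325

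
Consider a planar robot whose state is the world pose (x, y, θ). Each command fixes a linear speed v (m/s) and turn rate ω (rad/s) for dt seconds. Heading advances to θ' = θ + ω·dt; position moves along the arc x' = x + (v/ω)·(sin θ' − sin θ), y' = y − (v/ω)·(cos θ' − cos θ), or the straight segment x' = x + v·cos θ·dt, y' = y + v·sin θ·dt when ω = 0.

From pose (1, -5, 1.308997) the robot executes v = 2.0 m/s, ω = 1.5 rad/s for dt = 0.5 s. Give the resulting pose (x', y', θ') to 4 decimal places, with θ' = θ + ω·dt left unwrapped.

(0.8897, -4.0295, 2.0590)

θ' = 1.3090 + 1.5·0.5 = 2.0590
R = v/ω = 2.0/1.5 = 1.3333
x' = 1 + 1.3333·(sin 2.0590 − sin 1.3090) = 0.8897
y' = -5 − 1.3333·(cos 2.0590 − cos 1.3090) = -4.0295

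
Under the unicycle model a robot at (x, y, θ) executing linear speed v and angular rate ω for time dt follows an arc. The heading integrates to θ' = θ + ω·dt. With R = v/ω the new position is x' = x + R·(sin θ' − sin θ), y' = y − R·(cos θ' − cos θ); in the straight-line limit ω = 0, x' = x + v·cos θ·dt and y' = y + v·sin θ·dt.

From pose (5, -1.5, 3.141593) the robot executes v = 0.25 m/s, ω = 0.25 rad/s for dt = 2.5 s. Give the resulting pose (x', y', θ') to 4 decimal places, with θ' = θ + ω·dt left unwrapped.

θ' = 3.1416 + 0.25·2.5 = 3.7666
R = v/ω = 0.25/0.25 = 1.0000
x' = 5 + 1.0000·(sin 3.7666 − sin 3.1416) = 4.4149
y' = -1.5 − 1.0000·(cos 3.7666 − cos 3.1416) = -1.6890

(4.4149, -1.6890, 3.7666)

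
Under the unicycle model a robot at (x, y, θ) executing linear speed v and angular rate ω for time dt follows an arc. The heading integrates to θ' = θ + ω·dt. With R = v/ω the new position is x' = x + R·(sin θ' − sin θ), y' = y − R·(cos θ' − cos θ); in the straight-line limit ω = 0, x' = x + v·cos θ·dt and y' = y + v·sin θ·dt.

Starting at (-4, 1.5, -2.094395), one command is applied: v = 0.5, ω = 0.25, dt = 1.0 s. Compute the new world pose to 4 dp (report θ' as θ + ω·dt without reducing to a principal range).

(-4.1936, 1.0404, -1.8444)

θ' = -2.0944 + 0.25·1.0 = -1.8444
R = v/ω = 0.5/0.25 = 2.0000
x' = -4 + 2.0000·(sin -1.8444 − sin -2.0944) = -4.1936
y' = 1.5 − 2.0000·(cos -1.8444 − cos -2.0944) = 1.0404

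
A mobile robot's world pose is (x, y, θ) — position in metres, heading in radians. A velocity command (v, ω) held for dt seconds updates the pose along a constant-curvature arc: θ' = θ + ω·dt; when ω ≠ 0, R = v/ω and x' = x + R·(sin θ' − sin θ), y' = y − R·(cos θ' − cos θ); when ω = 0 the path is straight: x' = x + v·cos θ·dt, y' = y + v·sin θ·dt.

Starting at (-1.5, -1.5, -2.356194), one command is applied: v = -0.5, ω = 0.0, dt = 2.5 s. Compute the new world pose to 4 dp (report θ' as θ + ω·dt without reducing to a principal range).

θ' = -2.3562 + 0.0·2.5 = -2.3562
ω = 0 → straight: x' = -1.5 + -0.5·cos(-2.3562)·2.5 = -0.6161
y' = -1.5 + -0.5·sin(-2.3562)·2.5 = -0.6161

(-0.6161, -0.6161, -2.3562)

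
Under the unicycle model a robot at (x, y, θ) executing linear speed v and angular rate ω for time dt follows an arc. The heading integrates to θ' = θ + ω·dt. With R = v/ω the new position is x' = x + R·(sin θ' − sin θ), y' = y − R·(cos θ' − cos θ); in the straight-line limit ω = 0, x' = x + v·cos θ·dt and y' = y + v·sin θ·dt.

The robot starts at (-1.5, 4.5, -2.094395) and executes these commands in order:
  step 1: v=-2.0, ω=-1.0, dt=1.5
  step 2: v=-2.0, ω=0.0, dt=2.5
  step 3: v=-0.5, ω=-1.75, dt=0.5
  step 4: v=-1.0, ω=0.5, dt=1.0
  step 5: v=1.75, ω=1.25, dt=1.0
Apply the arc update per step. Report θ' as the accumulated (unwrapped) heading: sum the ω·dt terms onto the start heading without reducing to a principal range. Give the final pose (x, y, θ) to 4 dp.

(4.6191, 2.3810, -2.7194)

step 1: θ'=-3.5944 (R=2.0000) → pose (1.1070, 5.2984, -3.5944)
step 2: θ'=-3.5944 (straight) → pose (5.6031, 3.1110, -3.5944)
step 3: θ'=-4.4694 (R=0.2857) → pose (5.7555, 2.9228, -4.4694)
step 4: θ'=-3.9694 (R=-2.0000) → pose (6.2238, 2.0511, -3.9694)
step 5: θ'=-2.7194 (R=1.4000) → pose (4.6191, 2.3810, -2.7194)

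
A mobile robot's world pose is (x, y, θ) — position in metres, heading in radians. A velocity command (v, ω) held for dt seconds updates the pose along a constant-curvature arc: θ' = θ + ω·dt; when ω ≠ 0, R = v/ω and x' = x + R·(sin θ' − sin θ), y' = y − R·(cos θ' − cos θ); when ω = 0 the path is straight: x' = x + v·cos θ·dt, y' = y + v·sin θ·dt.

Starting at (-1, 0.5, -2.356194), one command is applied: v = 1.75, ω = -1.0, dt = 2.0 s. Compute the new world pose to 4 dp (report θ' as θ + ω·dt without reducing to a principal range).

θ' = -2.3562 + -1.0·2.0 = -4.3562
R = v/ω = 1.75/-1.0 = -1.7500
x' = -1 + -1.7500·(sin -4.3562 − sin -2.3562) = -3.8776
y' = 0.5 − -1.7500·(cos -4.3562 − cos -2.3562) = 1.1272

(-3.8776, 1.1272, -4.3562)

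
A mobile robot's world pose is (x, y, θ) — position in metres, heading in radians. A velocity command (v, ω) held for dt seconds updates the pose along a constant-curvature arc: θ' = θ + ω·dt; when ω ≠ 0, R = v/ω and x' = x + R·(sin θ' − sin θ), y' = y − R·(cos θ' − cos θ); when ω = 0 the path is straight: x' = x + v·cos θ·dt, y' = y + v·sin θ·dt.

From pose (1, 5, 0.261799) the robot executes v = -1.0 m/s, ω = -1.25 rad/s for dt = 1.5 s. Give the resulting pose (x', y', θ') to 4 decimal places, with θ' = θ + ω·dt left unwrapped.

(-0.0063, 5.8067, -1.6132)

θ' = 0.2618 + -1.25·1.5 = -1.6132
R = v/ω = -1.0/-1.25 = 0.8000
x' = 1 + 0.8000·(sin -1.6132 − sin 0.2618) = -0.0063
y' = 5 − 0.8000·(cos -1.6132 − cos 0.2618) = 5.8067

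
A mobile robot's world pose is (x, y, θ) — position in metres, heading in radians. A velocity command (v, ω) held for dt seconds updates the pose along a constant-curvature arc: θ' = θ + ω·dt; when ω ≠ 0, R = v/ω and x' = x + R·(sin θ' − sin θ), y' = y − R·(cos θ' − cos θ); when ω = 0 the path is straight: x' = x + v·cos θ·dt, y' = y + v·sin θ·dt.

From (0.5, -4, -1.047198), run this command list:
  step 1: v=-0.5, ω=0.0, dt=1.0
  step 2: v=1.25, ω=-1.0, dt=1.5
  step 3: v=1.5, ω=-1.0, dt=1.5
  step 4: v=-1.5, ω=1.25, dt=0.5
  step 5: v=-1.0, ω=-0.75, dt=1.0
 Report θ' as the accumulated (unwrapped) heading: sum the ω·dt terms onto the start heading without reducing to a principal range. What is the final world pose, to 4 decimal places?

(-0.7667, -5.9185, -4.1722)

step 1: θ'=-1.0472 (straight) → pose (0.2500, -3.5670, -1.0472)
step 2: θ'=-2.5472 (R=-1.2500) → pose (-0.1325, -5.2276, -2.5472)
step 3: θ'=-4.0472 (R=-1.5000) → pose (-2.1527, -4.9107, -4.0472)
step 4: θ'=-3.4222 (R=-1.2000) → pose (-1.5409, -5.3231, -3.4222)
step 5: θ'=-4.1722 (R=1.3333) → pose (-0.7667, -5.9185, -4.1722)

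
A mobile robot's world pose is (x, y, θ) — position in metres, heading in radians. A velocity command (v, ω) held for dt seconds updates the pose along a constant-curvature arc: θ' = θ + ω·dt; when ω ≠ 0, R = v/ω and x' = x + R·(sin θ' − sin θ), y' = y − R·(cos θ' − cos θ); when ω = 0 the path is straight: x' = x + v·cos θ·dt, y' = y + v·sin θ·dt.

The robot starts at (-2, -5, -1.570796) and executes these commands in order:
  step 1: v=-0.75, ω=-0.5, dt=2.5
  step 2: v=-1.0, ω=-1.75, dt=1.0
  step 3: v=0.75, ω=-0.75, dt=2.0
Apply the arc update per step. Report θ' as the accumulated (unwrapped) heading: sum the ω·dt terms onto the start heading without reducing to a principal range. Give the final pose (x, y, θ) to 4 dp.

step 1: θ'=-2.8208 (R=1.5000) → pose (-0.9730, -3.5765, -2.8208)
step 2: θ'=-4.5708 (R=0.5714) → pose (-0.2271, -4.0382, -4.5708)
step 3: θ'=-6.0708 (R=-1.0000) → pose (0.5521, -2.9195, -6.0708)

(0.5521, -2.9195, -6.0708)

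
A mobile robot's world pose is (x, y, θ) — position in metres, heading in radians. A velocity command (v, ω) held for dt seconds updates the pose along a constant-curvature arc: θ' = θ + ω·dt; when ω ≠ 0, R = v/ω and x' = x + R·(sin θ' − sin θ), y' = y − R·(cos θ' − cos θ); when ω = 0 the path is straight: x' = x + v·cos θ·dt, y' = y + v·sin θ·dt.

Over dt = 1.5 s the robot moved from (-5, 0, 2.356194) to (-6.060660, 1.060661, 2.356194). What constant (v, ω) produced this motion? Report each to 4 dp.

Δθ = 2.356194 − 2.356194 = 0.000000
ω = Δθ/dt = 0.000000/1.5 = 0.0000
ω = 0 → v = (Δx·cos θ + Δy·sin θ)/dt = 1.0000

v = 1.0000, ω = 0.0000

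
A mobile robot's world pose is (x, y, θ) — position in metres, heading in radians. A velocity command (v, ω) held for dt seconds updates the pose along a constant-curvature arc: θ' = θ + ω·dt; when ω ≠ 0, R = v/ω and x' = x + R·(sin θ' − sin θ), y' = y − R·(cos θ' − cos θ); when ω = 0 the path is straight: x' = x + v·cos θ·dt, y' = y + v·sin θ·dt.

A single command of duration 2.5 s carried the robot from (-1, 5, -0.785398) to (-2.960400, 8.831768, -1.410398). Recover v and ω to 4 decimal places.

Δθ = -1.410398 − -0.785398 = -0.625000
ω = Δθ/dt = -0.625000/2.5 = -0.2500
R = −Δy/(cos θ' − cos θ) = 7.0000
v = R·ω = 7.0000·-0.2500 = -1.7500

v = -1.7500, ω = -0.2500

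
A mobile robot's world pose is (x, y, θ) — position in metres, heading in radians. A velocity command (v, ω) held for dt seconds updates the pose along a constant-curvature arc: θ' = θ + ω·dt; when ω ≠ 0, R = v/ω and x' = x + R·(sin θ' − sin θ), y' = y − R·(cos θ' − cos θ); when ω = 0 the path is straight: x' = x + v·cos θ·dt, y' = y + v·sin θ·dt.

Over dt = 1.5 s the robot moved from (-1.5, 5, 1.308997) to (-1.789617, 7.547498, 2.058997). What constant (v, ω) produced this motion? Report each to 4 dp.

v = 1.7500, ω = 0.5000

Δθ = 2.058997 − 1.308997 = 0.750000
ω = Δθ/dt = 0.750000/1.5 = 0.5000
R = −Δy/(cos θ' − cos θ) = 3.5000
v = R·ω = 3.5000·0.5000 = 1.7500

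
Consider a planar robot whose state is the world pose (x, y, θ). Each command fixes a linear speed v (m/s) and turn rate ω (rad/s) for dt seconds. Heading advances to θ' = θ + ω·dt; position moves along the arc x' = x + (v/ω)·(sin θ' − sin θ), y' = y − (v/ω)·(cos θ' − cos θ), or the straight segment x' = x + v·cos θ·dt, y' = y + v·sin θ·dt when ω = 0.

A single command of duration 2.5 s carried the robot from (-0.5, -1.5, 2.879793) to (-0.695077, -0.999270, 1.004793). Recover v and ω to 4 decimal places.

v = 0.2500, ω = -0.7500

Δθ = 1.004793 − 2.879793 = -1.875000
ω = Δθ/dt = -1.875000/2.5 = -0.7500
R = −Δy/(cos θ' − cos θ) = -0.3333
v = R·ω = -0.3333·-0.7500 = 0.2500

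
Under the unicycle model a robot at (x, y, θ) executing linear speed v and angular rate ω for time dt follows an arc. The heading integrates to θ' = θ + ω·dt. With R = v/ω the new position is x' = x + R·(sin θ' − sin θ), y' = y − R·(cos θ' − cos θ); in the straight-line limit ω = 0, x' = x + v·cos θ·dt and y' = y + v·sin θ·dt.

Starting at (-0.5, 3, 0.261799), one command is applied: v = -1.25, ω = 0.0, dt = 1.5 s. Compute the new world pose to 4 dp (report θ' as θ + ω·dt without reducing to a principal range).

(-2.3111, 2.5147, 0.2618)

θ' = 0.2618 + 0.0·1.5 = 0.2618
ω = 0 → straight: x' = -0.5 + -1.25·cos(0.2618)·1.5 = -2.3111
y' = 3 + -1.25·sin(0.2618)·1.5 = 2.5147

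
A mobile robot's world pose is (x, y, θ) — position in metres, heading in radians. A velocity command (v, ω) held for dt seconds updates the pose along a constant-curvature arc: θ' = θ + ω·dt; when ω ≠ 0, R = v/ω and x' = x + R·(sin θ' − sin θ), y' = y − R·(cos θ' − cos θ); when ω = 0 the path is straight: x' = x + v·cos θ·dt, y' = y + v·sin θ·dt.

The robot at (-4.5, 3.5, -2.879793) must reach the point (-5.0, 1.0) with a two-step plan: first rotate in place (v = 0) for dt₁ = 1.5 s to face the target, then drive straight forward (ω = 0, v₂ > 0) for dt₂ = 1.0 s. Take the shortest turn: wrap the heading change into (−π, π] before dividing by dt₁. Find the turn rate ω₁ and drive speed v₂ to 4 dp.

heading to target = atan2(1−3.5, -5−-4.5) = -1.7682
Δθ = wrap(-1.7682 − -2.8798) = 1.1116; ω₁ = Δθ/dt₁ = 0.7411
distance = √((-5−-4.5)² + (1−3.5)²) = 2.5495; v₂ = distance/dt₂ = 2.5495

ω₁ = 0.7411, v₂ = 2.5495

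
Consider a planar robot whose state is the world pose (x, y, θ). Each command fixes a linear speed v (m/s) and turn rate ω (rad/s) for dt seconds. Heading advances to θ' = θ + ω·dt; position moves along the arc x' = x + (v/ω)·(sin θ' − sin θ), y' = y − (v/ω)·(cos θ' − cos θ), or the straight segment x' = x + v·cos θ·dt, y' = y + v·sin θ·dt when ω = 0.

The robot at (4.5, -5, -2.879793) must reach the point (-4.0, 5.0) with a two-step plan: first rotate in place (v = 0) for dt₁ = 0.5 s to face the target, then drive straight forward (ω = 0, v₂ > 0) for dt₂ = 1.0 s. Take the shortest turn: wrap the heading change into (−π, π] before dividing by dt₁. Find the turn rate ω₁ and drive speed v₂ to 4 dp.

ω₁ = -2.2562, v₂ = 13.1244

heading to target = atan2(5−-5, -4−4.5) = 2.2753
Δθ = wrap(2.2753 − -2.8798) = -1.1281; ω₁ = Δθ/dt₁ = -2.2562
distance = √((-4−4.5)² + (5−-5)²) = 13.1244; v₂ = distance/dt₂ = 13.1244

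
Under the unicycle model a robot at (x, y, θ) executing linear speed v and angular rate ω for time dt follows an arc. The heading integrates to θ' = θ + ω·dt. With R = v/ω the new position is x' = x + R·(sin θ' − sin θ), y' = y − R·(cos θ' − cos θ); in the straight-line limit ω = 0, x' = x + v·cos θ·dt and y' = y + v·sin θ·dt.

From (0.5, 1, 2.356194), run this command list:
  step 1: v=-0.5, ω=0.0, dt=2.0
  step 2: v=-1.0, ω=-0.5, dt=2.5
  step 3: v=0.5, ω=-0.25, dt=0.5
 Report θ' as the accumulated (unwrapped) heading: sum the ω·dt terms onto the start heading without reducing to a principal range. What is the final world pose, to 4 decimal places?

step 1: θ'=2.3562 (straight) → pose (1.2071, 0.2929, 2.3562)
step 2: θ'=1.1062 (R=2.0000) → pose (1.5809, -2.0175, 1.1062)
step 3: θ'=0.9812 (R=-2.0000) → pose (1.7066, -1.8015, 0.9812)

(1.7066, -1.8015, 0.9812)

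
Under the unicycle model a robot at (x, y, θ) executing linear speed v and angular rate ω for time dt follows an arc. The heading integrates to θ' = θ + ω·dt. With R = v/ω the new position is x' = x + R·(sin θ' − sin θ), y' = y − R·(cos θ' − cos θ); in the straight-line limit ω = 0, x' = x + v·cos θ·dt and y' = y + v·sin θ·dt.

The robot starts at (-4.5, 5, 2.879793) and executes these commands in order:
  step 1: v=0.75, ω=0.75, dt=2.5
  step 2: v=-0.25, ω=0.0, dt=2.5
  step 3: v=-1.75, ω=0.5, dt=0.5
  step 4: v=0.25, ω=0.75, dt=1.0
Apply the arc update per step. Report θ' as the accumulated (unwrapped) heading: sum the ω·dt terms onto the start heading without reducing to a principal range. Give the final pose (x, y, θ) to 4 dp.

(-5.7787, 5.2849, 5.7548)

step 1: θ'=4.7548 (R=1.0000) → pose (-5.7579, 3.9917, 4.7548)
step 2: θ'=4.7548 (straight) → pose (-5.7844, 4.6161, 4.7548)
step 3: θ'=5.0048 (R=-3.5000) → pose (-5.9298, 5.4766, 5.0048)
step 4: θ'=5.7548 (R=0.3333) → pose (-5.7787, 5.2849, 5.7548)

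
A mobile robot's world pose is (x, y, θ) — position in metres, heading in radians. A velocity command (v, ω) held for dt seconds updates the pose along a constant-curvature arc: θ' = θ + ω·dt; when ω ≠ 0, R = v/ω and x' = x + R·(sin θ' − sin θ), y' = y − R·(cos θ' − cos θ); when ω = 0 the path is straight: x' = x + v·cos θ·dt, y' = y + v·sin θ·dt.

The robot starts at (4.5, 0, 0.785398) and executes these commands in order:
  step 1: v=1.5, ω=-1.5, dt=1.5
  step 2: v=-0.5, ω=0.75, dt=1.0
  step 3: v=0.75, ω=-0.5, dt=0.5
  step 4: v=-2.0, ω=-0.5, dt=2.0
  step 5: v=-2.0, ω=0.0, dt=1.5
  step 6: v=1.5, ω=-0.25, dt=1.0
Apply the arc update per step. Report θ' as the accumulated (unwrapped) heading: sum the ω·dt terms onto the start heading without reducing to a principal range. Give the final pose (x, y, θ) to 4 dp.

step 1: θ'=-1.4646 (R=-1.0000) → pose (6.2015, -0.6011, -1.4646)
step 2: θ'=-0.7146 (R=-0.6667) → pose (5.9754, -0.1682, -0.7146)
step 3: θ'=-0.9646 (R=-1.5000) → pose (6.2252, -0.4466, -0.9646)
step 4: θ'=-1.9646 (R=4.0000) → pose (5.8187, 3.3672, -1.9646)
step 5: θ'=-1.9646 (straight) → pose (6.9698, 6.1375, -1.9646)
step 6: θ'=-2.2146 (R=-6.0000) → pose (6.2280, 4.8383, -2.2146)

(6.2280, 4.8383, -2.2146)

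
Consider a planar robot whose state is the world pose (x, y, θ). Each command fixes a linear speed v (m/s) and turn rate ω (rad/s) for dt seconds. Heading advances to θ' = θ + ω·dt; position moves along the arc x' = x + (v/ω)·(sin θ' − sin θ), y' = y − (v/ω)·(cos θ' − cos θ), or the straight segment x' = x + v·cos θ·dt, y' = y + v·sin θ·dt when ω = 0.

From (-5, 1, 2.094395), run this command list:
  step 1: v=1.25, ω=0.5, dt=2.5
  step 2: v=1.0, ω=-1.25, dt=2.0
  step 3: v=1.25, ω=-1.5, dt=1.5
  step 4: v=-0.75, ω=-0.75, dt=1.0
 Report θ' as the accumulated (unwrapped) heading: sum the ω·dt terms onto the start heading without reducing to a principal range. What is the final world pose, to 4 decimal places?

step 1: θ'=3.3444 (R=2.5000) → pose (-7.6686, 2.1988, 3.3444)
step 2: θ'=0.8444 (R=-0.8000) → pose (-8.4278, 3.5137, 0.8444)
step 3: θ'=-1.4056 (R=-0.8333) → pose (-6.9828, 3.0973, -1.4056)
step 4: θ'=-2.1556 (R=1.0000) → pose (-6.8303, 3.8137, -2.1556)

(-6.8303, 3.8137, -2.1556)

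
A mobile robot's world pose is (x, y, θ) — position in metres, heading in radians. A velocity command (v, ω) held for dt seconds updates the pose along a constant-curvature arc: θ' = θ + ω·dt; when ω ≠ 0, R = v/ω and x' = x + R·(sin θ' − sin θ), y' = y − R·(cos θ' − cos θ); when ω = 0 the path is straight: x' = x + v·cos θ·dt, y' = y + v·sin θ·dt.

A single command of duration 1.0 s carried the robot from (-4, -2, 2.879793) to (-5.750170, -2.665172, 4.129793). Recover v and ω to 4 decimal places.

v = 2.0000, ω = 1.2500

Δθ = 4.129793 − 2.879793 = 1.250000
ω = Δθ/dt = 1.250000/1.0 = 1.2500
R = Δx/(sin θ' − sin θ) = 1.6000
v = R·ω = 1.6000·1.2500 = 2.0000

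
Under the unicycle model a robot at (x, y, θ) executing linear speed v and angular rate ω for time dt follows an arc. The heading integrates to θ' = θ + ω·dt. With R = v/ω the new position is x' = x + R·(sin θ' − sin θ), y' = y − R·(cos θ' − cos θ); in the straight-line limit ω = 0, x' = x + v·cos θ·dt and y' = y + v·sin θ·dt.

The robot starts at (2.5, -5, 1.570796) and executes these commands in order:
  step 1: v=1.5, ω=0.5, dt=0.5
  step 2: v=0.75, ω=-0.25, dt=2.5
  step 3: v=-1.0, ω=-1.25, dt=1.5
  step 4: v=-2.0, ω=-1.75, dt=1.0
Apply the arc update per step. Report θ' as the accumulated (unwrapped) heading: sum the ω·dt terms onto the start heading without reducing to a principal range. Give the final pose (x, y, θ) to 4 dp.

(1.2459, -0.9921, -2.4292)

step 1: θ'=1.8208 (R=3.0000) → pose (2.4067, -4.2578, 1.8208)
step 2: θ'=1.1958 (R=-3.0000) → pose (2.5220, -2.4168, 1.1958)
step 3: θ'=-0.6792 (R=0.8000) → pose (1.2750, -2.7462, -0.6792)
step 4: θ'=-2.4292 (R=1.1429) → pose (1.2459, -0.9921, -2.4292)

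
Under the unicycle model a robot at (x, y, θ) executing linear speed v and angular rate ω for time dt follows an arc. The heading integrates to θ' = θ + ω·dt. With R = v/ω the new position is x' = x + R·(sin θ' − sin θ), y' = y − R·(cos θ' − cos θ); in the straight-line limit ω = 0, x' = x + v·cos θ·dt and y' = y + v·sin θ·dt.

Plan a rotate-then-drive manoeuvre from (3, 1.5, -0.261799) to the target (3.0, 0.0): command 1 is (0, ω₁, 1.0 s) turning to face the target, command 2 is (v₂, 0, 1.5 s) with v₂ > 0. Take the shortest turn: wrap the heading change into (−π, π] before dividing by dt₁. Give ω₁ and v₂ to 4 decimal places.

ω₁ = -1.3090, v₂ = 1.0000

heading to target = atan2(0−1.5, 3−3) = -1.5708
Δθ = wrap(-1.5708 − -0.2618) = -1.3090; ω₁ = Δθ/dt₁ = -1.3090
distance = √((3−3)² + (0−1.5)²) = 1.5000; v₂ = distance/dt₂ = 1.0000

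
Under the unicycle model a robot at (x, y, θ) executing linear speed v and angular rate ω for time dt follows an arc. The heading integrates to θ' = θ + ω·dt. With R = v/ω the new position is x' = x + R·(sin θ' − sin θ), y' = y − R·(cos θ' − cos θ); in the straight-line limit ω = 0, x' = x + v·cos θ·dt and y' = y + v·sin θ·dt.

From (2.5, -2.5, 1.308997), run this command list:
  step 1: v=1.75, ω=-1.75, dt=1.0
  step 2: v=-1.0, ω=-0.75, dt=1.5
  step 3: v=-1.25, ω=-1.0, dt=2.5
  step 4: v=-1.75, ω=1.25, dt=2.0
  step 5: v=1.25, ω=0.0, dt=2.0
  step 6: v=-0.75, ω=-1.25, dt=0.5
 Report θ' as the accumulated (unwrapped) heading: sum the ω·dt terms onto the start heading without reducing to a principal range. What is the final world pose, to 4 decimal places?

(8.0177, -1.1947, -2.1910)

step 1: θ'=-0.4410 (R=-1.0000) → pose (3.8928, -1.8545, -0.4410)
step 2: θ'=-1.5660 (R=1.3333) → pose (3.1286, -0.6551, -1.5660)
step 3: θ'=-4.0660 (R=1.2500) → pose (5.3764, 0.1038, -4.0660)
step 4: θ'=-1.5660 (R=-1.4000) → pose (7.8940, 0.9537, -1.5660)
step 5: θ'=-1.5660 (straight) → pose (7.9059, -1.5463, -1.5660)
step 6: θ'=-2.1910 (R=0.6000) → pose (8.0177, -1.1947, -2.1910)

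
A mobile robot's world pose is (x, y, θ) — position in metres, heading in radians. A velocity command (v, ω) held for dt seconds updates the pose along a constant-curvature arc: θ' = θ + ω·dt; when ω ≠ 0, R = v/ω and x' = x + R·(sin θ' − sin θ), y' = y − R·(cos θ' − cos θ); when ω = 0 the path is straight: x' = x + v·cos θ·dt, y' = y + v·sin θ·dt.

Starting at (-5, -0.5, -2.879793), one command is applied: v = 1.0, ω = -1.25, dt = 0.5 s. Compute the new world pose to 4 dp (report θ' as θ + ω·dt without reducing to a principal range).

θ' = -2.8798 + -1.25·0.5 = -3.5048
R = v/ω = 1.0/-1.25 = -0.8000
x' = -5 + -0.8000·(sin -3.5048 − sin -2.8798) = -5.4913
y' = -0.5 − -0.8000·(cos -3.5048 − cos -2.8798) = -0.4751

(-5.4913, -0.4751, -3.5048)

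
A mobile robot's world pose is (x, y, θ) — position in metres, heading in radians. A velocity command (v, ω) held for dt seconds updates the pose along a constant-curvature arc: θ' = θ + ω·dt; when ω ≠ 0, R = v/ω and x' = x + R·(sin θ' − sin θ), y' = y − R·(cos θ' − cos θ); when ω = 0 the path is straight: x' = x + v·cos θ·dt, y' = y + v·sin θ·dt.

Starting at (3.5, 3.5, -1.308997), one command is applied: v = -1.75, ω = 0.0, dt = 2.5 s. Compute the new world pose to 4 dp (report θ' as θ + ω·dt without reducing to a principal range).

(2.3677, 7.7259, -1.3090)

θ' = -1.3090 + 0.0·2.5 = -1.3090
ω = 0 → straight: x' = 3.5 + -1.75·cos(-1.3090)·2.5 = 2.3677
y' = 3.5 + -1.75·sin(-1.3090)·2.5 = 7.7259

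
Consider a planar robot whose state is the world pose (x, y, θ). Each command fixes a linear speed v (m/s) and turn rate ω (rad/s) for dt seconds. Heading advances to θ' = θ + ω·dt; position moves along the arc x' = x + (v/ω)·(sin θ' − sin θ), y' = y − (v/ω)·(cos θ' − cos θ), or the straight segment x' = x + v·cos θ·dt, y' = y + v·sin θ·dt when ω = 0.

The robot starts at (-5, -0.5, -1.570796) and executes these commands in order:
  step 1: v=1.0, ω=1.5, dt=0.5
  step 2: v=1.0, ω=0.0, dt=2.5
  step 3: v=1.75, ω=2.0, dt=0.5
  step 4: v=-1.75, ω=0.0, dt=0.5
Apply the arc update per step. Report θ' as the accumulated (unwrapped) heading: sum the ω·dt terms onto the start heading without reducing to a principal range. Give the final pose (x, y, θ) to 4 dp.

(-3.1818, -3.2042, 0.1792)

step 1: θ'=-0.8208 (R=0.6667) → pose (-4.8211, -0.9544, -0.8208)
step 2: θ'=-0.8208 (straight) → pose (-3.1170, -2.7836, -0.8208)
step 3: θ'=0.1792 (R=0.8750) → pose (-2.3208, -3.0482, 0.1792)
step 4: θ'=0.1792 (straight) → pose (-3.1818, -3.2042, 0.1792)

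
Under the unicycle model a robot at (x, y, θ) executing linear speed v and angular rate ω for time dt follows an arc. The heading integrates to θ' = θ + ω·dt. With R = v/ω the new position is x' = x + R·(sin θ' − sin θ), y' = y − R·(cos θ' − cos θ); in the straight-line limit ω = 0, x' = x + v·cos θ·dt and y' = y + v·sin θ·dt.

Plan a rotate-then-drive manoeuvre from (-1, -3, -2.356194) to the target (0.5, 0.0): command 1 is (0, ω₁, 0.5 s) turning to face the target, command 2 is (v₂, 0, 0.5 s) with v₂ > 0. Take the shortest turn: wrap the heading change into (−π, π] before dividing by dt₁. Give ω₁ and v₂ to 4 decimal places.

ω₁ = -5.6397, v₂ = 6.7082

heading to target = atan2(0−-3, 0.5−-1) = 1.1071
Δθ = wrap(1.1071 − -2.3562) = -2.8198; ω₁ = Δθ/dt₁ = -5.6397
distance = √((0.5−-1)² + (0−-3)²) = 3.3541; v₂ = distance/dt₂ = 6.7082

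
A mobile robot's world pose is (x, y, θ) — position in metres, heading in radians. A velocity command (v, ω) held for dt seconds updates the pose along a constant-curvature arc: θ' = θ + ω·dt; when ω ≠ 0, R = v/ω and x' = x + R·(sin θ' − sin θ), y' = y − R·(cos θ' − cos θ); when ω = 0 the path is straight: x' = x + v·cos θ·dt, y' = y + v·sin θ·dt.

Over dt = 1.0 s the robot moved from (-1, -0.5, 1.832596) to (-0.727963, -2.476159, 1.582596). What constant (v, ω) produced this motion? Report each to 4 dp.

Δθ = 1.582596 − 1.832596 = -0.250000
ω = Δθ/dt = -0.250000/1.0 = -0.2500
R = −Δy/(cos θ' − cos θ) = 8.0000
v = R·ω = 8.0000·-0.2500 = -2.0000

v = -2.0000, ω = -0.2500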